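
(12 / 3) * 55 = 220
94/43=2.19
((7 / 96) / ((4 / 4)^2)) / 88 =7 / 8448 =0.00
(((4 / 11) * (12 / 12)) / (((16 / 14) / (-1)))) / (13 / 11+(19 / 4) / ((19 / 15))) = -2 / 31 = -0.06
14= 14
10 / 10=1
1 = 1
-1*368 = -368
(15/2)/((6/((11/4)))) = 3.44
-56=-56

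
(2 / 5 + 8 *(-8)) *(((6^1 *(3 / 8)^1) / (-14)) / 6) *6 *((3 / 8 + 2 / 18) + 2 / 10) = 39273 / 5600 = 7.01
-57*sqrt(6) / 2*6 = -171*sqrt(6) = -418.86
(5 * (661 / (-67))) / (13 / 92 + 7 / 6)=-912180 / 24187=-37.71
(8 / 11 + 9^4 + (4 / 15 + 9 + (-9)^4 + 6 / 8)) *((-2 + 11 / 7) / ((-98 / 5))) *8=8667611 / 3773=2297.27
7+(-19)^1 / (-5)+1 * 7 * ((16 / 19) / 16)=1061 / 95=11.17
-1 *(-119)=119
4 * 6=24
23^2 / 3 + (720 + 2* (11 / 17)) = 45779 / 51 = 897.63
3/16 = 0.19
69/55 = 1.25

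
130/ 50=13/ 5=2.60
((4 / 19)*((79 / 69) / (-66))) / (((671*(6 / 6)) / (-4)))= 632 / 29029473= 0.00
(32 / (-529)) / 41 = -32 / 21689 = -0.00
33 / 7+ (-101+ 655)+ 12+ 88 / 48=24047 / 42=572.55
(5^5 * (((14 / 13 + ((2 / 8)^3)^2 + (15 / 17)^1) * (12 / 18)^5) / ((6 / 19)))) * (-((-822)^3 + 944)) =2437300360508628125 / 1718496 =1418275259592.47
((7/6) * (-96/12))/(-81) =0.12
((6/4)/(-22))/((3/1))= -1/44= -0.02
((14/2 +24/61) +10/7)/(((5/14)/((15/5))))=22602/305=74.10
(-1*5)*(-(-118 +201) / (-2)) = -415 / 2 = -207.50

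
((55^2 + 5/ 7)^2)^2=201235141337760000/ 2401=83813053451795.09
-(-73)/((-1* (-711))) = 73/711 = 0.10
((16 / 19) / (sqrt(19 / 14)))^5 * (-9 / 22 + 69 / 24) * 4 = 22299017216 * sqrt(266) / 186819193451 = 1.95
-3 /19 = -0.16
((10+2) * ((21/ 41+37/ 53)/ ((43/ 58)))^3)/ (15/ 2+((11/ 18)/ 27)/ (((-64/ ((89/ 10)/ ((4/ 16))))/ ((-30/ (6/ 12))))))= 55199796129059328000/ 8728261176782889781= 6.32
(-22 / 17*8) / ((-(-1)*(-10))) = 88 / 85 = 1.04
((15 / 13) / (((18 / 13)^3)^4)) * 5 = 0.12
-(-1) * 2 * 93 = 186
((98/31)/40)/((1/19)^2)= 17689/620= 28.53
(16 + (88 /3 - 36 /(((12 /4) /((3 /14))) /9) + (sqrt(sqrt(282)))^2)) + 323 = sqrt(282) + 7249 /21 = 361.98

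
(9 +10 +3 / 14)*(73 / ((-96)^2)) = 19637 / 129024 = 0.15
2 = 2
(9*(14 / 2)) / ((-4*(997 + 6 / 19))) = -171 / 10828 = -0.02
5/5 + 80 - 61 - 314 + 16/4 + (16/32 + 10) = -559/2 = -279.50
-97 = -97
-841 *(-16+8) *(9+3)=80736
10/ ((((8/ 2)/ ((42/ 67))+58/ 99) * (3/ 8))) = 4620/ 1207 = 3.83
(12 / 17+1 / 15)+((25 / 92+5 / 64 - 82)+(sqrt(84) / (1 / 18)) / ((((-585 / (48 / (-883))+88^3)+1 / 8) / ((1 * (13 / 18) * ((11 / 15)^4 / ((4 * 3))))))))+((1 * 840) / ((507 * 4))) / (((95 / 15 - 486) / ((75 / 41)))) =-302702503263341 / 3742651124160+1522664 * sqrt(21) / 1682127860625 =-80.88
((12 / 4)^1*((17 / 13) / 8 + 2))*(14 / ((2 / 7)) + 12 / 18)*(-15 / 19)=-502875 / 1976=-254.49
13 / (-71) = -13 / 71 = -0.18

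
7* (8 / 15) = 56 / 15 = 3.73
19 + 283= 302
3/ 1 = 3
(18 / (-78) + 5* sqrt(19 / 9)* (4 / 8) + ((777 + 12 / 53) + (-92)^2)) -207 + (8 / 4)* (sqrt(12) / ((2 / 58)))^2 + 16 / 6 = 5* sqrt(19) / 6 + 60399109 / 2067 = 29224.29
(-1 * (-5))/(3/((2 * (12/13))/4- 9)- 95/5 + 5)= -185/531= -0.35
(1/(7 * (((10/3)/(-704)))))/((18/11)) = -1936/105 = -18.44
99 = 99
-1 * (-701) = 701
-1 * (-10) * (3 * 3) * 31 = 2790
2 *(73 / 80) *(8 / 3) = 73 / 15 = 4.87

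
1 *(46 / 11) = 46 / 11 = 4.18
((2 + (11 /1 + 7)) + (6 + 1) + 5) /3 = 32 /3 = 10.67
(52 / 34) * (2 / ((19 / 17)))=52 / 19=2.74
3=3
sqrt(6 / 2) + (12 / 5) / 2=6 / 5 + sqrt(3)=2.93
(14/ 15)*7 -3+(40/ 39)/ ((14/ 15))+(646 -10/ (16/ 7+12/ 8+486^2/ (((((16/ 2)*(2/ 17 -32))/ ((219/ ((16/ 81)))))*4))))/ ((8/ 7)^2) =543615799113526159/ 1088917211010720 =499.23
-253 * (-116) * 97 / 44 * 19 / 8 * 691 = 849433171 / 8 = 106179146.38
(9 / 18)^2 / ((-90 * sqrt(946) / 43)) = -sqrt(946) / 7920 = -0.00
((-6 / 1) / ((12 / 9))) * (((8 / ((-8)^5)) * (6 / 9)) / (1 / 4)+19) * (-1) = 87549 / 1024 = 85.50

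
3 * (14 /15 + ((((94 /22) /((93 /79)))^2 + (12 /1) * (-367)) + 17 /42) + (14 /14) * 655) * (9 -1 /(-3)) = -547155069514 /5232645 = -104565.68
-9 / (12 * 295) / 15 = -0.00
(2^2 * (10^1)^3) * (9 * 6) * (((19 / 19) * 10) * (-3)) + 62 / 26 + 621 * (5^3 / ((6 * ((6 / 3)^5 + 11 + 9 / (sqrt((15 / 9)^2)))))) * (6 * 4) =-10182944999 / 1573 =-6473582.33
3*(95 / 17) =285 / 17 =16.76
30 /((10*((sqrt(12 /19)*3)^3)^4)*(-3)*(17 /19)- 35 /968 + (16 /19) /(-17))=-147095533369840 /4439313076089062091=-0.00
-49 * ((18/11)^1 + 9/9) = -1421/11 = -129.18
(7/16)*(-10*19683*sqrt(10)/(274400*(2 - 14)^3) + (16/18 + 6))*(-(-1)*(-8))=-217/9 - 729*sqrt(10)/501760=-24.12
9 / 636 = 3 / 212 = 0.01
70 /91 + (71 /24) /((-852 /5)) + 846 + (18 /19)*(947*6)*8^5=12547626834733 /71136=176389266.12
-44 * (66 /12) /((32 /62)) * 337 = -1264087 /8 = -158010.88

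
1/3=0.33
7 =7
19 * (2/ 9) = 38/ 9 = 4.22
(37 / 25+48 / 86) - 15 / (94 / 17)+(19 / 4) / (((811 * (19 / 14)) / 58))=-34773531 / 81951550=-0.42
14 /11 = 1.27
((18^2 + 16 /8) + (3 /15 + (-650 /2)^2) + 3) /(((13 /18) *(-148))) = -4767939 /4810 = -991.26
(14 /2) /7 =1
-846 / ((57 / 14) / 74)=-292152 / 19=-15376.42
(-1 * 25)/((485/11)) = -55/97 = -0.57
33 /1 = 33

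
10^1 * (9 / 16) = 45 / 8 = 5.62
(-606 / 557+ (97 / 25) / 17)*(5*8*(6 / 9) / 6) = -1628168 / 426105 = -3.82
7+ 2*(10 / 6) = 31 / 3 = 10.33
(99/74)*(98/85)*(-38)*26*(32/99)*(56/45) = -86754304/141525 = -613.00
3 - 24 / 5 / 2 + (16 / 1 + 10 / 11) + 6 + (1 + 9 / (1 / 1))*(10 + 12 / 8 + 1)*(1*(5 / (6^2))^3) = 61185583 / 2566080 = 23.84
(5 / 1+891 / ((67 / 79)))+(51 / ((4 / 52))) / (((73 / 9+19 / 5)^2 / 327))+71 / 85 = 63114753661 / 24420160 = 2584.53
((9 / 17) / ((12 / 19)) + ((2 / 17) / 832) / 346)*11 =22561979 / 2446912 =9.22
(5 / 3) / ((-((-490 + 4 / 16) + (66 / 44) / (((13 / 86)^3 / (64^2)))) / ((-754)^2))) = -0.53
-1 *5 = -5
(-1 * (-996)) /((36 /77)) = 6391 /3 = 2130.33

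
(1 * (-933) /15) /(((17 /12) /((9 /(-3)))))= 11196 /85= 131.72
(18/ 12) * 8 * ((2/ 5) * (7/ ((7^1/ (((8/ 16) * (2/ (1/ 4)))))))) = 96/ 5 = 19.20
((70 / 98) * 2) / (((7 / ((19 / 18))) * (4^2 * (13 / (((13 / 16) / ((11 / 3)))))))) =95 / 413952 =0.00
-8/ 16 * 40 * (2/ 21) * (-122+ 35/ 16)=3195/ 14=228.21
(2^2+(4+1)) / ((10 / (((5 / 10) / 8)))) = 9 / 160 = 0.06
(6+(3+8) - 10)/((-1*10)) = -7/10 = -0.70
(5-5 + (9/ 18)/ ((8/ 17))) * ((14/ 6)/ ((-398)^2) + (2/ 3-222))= -235.17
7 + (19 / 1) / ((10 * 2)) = 159 / 20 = 7.95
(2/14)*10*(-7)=-10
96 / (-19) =-96 / 19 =-5.05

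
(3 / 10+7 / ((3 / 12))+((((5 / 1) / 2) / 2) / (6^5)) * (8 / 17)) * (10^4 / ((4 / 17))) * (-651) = -782992342.98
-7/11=-0.64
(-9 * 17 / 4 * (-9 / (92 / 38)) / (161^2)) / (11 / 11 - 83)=-26163 / 391096048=-0.00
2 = 2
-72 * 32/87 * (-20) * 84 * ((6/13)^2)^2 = 1672151040/828269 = 2018.85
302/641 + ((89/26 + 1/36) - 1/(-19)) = 22654457/5699772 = 3.97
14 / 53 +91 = 4837 / 53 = 91.26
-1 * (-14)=14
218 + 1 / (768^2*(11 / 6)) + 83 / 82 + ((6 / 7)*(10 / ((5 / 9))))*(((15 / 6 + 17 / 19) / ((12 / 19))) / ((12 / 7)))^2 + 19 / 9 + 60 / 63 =347976515549 / 931037184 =373.75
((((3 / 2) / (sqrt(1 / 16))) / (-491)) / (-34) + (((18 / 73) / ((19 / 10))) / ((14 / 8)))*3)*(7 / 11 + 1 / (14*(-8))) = 13959334131 / 99842540336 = 0.14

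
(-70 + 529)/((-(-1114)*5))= 459/5570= 0.08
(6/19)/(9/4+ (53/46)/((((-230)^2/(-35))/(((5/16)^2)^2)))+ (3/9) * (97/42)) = 2411266572288/23058478463141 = 0.10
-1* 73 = -73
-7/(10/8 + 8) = -28/37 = -0.76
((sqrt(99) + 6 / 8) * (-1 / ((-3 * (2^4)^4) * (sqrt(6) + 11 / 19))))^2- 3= -862159708944478761 / 287386569696870400- 13354473 * sqrt(6) / 143693284848435200- 75449 * sqrt(66) / 17961660606054400 + 825607 * sqrt(11) / 35923321212108800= -3.00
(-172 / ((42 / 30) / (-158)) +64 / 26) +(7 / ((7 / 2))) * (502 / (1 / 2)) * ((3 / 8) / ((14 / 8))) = 1805820 / 91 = 19844.18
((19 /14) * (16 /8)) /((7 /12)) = 228 /49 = 4.65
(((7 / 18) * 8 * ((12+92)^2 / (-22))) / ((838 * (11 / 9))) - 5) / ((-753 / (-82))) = -0.71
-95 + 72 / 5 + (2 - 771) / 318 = -131999 / 1590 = -83.02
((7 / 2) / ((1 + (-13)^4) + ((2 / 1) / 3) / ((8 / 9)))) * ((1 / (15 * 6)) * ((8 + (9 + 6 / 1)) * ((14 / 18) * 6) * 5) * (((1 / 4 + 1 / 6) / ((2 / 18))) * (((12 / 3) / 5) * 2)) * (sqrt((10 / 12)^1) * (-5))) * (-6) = 22540 * sqrt(30) / 1028259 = 0.12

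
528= 528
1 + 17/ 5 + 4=42/ 5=8.40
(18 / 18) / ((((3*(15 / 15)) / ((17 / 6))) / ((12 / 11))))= 34 / 33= 1.03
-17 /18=-0.94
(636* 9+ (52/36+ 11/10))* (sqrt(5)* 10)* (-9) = -515389* sqrt(5) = -1152444.84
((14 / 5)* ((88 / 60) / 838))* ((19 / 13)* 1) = 2926 / 408525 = 0.01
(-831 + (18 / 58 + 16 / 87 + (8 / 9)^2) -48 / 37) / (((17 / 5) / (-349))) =7413768610 / 86913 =85301.03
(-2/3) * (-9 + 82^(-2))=60515/10086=6.00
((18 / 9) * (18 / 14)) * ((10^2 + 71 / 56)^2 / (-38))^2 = 9308529910602729 / 49703542784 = 187281.01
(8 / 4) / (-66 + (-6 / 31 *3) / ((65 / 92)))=-2015 / 67323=-0.03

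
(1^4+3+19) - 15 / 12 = 87 / 4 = 21.75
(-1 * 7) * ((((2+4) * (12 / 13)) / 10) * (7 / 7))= -252 / 65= -3.88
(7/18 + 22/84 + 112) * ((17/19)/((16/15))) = 603245/6384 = 94.49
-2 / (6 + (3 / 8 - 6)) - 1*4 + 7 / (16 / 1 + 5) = -9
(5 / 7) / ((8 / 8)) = 5 / 7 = 0.71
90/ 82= 45/ 41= 1.10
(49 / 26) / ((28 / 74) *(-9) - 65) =-0.03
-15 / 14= -1.07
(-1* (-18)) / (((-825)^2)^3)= 2 / 35033310791015625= 0.00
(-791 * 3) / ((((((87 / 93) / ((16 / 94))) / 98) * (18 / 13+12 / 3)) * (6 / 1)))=-8925644 / 6815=-1309.71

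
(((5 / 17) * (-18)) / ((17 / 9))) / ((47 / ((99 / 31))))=-80190 / 421073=-0.19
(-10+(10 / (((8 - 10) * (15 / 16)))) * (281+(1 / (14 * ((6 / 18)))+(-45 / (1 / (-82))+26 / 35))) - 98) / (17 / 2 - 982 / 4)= 89.84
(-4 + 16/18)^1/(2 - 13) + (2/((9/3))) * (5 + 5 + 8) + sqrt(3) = 14.01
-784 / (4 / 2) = -392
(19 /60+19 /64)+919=882829 /960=919.61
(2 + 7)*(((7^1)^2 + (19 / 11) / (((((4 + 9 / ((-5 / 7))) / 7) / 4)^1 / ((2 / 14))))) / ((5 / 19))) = 3898287 / 2365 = 1648.32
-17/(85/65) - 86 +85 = -14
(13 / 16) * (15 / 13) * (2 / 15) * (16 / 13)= 2 / 13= 0.15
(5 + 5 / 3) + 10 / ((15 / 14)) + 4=20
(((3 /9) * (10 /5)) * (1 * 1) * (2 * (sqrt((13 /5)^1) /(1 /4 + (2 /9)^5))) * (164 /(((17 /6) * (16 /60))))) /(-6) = -38736144 * sqrt(65) /1006009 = -310.44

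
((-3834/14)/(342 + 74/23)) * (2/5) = -44091/138950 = -0.32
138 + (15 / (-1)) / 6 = 135.50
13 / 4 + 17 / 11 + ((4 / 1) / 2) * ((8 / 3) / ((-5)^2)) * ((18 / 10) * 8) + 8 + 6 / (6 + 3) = 272813 / 16500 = 16.53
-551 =-551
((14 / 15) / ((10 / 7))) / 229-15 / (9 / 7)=-200326 / 17175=-11.66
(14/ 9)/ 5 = 14/ 45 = 0.31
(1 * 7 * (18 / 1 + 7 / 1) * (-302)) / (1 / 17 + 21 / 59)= -26504275 / 208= -127424.40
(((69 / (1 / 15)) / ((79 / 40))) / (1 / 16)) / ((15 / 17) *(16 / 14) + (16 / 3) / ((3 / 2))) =88678800 / 48269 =1837.18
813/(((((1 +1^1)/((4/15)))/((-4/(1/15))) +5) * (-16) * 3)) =-271/78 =-3.47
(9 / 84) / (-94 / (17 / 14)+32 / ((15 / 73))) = 765 / 559216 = 0.00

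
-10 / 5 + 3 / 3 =-1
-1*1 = -1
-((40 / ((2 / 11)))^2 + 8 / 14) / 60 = -806.68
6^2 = 36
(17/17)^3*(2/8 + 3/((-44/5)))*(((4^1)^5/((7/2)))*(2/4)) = -1024/77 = -13.30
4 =4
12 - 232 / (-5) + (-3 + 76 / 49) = 13953 / 245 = 56.95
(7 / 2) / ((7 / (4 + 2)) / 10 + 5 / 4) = 105 / 41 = 2.56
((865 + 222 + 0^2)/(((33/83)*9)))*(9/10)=90221/330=273.40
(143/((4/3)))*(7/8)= 3003/32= 93.84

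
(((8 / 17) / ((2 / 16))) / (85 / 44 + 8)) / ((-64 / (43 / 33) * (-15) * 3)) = 172 / 1002915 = 0.00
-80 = -80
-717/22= -32.59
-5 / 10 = -1 / 2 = -0.50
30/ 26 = 1.15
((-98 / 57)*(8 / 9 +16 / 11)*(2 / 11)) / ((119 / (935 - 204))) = -279328 / 62073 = -4.50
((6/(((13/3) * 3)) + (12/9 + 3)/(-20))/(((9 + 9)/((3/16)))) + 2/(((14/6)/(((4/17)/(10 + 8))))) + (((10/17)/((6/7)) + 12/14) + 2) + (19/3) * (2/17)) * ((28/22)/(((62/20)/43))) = 1648462147/21703968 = 75.95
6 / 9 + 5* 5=77 / 3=25.67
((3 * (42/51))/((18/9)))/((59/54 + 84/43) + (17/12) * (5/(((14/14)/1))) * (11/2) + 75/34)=195048/6980629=0.03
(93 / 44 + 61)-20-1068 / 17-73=-69347 / 748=-92.71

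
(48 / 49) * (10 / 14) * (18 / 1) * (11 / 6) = 7920 / 343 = 23.09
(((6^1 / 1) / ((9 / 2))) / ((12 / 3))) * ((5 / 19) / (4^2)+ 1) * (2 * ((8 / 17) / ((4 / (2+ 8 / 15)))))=103 / 510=0.20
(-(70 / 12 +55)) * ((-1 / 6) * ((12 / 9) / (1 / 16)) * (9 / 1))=5840 / 3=1946.67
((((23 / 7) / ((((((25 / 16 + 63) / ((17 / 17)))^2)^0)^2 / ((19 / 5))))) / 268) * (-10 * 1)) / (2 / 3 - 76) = 1311 / 211988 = 0.01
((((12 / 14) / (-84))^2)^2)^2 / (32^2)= 1 / 8711813351237484544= 0.00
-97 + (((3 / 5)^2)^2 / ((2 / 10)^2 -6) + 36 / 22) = -3908416 / 40975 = -95.39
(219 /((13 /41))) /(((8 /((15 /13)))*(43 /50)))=3367125 /29068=115.84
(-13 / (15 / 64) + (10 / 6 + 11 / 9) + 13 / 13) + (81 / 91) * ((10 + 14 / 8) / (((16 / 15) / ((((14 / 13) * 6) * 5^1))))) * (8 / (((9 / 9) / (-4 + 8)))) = 76699501 / 7605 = 10085.40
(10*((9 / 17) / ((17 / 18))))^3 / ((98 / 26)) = 46.73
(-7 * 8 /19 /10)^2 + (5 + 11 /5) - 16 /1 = -78636 /9025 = -8.71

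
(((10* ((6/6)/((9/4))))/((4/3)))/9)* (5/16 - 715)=-264.70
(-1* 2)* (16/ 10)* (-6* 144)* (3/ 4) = 10368/ 5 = 2073.60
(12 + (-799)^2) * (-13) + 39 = -8299330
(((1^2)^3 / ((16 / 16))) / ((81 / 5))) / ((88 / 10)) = 25 / 3564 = 0.01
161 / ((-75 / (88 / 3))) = -14168 / 225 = -62.97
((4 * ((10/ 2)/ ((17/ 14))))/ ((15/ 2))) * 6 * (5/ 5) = 224/ 17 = 13.18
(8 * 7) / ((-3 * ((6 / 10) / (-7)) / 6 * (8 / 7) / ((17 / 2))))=29155 / 3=9718.33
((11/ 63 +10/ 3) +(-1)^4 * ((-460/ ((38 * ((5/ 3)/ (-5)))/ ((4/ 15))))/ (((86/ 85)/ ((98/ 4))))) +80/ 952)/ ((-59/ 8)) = -32.28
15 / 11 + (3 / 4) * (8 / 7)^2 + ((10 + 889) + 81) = 982.34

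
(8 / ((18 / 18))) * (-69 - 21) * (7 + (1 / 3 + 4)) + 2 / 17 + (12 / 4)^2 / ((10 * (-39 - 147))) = -86005211 / 10540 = -8159.89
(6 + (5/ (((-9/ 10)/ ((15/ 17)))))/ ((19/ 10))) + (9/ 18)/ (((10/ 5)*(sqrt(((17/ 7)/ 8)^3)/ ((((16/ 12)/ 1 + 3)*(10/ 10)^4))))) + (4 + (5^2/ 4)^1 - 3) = 364*sqrt(238)/ 867 + 41357/ 3876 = 17.15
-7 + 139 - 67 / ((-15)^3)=445567 / 3375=132.02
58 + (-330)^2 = 108958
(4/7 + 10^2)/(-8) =-88/7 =-12.57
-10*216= -2160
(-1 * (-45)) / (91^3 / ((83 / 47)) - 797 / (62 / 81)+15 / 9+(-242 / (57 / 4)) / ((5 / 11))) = 21999150 / 208084577899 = 0.00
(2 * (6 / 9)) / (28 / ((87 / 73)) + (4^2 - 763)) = -116 / 62945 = -0.00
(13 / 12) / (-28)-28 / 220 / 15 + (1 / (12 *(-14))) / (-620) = -270203 / 5728800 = -0.05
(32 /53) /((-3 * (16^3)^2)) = -1 /83361792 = -0.00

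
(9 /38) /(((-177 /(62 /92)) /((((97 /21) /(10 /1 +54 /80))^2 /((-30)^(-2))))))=-35001480000 /230348441743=-0.15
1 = 1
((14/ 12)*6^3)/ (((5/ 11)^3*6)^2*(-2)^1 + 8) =111608343/ 3261872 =34.22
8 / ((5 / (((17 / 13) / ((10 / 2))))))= 136 / 325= 0.42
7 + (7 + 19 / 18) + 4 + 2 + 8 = 523 / 18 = 29.06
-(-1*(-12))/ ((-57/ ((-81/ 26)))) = -162/ 247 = -0.66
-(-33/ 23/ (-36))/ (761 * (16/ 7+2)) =-77/ 6301080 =-0.00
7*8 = 56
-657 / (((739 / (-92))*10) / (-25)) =-204.48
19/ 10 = 1.90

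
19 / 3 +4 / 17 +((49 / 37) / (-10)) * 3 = 116453 / 18870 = 6.17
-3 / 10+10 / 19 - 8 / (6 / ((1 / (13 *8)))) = 791 / 3705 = 0.21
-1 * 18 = -18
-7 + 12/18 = -19/3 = -6.33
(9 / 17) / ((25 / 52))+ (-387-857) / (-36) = 136387 / 3825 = 35.66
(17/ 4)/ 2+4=6.12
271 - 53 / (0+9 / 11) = 1856 / 9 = 206.22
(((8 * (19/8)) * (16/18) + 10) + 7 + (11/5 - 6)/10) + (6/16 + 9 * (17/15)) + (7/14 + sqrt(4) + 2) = 87451/1800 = 48.58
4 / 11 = 0.36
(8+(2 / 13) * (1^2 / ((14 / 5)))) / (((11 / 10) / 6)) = 43.94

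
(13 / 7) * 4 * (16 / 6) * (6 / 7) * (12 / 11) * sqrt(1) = 9984 / 539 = 18.52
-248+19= -229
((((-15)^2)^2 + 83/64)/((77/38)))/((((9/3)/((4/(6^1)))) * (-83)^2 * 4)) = 799501/3968064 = 0.20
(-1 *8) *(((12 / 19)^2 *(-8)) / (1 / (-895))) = -8248320 / 361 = -22848.53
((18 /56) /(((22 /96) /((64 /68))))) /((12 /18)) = 1.98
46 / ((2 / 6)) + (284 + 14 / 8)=1695 / 4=423.75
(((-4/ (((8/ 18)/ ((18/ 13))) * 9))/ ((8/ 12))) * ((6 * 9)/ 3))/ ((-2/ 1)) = 243/ 13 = 18.69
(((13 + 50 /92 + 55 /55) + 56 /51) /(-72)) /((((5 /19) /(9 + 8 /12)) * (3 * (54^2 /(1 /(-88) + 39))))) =-13874240059 /390097534464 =-0.04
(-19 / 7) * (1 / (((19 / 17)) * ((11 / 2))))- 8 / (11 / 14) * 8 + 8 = -5690 / 77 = -73.90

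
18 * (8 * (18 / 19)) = 2592 / 19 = 136.42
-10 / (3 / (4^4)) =-2560 / 3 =-853.33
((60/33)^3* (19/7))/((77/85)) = 12920000/717409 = 18.01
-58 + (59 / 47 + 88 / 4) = -1633 / 47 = -34.74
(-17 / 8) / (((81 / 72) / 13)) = -221 / 9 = -24.56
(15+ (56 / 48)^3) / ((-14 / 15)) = -17915 / 1008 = -17.77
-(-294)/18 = 49/3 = 16.33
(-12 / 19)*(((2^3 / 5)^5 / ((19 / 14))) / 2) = -2752512 / 1128125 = -2.44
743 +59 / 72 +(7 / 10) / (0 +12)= 66949 / 90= 743.88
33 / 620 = 0.05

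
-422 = -422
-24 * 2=-48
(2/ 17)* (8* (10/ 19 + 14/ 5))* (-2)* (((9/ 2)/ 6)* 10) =-15168/ 323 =-46.96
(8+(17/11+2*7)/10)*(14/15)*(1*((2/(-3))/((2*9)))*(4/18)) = -14714/200475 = -0.07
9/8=1.12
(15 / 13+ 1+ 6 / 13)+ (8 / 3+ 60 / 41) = 10786 / 1599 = 6.75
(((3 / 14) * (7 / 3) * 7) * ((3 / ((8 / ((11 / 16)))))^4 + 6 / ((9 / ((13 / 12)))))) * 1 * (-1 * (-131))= 1609796941501 / 4831838208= 333.16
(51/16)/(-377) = -51/6032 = -0.01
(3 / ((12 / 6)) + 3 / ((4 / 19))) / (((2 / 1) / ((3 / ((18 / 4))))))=5.25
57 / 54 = 19 / 18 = 1.06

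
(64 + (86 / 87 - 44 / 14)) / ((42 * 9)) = 18832 / 115101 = 0.16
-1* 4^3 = -64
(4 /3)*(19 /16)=19 /12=1.58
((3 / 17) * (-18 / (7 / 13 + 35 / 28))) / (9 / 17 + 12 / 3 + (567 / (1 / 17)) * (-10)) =936 / 50795143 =0.00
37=37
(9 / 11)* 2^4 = 144 / 11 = 13.09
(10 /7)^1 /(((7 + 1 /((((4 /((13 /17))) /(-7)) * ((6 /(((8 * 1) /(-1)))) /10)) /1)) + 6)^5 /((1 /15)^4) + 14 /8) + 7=1179722063568070308193 /168531723366842846479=7.00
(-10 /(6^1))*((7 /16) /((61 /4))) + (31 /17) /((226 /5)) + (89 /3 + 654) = 320447473 /468724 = 683.66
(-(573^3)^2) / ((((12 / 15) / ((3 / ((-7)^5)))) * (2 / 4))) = 530907659291329335 / 33614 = 15794242258919.78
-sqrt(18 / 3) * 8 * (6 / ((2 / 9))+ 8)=-280 * sqrt(6)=-685.86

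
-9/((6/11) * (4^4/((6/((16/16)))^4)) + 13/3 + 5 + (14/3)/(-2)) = -2673/2111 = -1.27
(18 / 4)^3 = 729 / 8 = 91.12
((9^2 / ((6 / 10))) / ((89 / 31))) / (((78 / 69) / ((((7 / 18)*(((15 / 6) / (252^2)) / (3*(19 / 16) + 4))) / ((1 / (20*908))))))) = 1.53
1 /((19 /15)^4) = 50625 /130321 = 0.39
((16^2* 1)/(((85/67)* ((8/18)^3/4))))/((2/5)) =390744/17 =22984.94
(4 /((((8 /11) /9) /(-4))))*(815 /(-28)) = 80685 /14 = 5763.21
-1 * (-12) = 12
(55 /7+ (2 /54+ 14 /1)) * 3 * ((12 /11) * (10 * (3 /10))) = 16552 /77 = 214.96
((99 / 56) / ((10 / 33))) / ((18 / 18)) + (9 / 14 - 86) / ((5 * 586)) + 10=2593251 / 164080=15.80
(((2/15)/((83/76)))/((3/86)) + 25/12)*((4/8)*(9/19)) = 1.32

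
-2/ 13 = -0.15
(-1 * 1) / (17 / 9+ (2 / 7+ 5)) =-63 / 452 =-0.14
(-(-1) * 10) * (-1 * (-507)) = 5070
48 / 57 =16 / 19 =0.84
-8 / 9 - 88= -800 / 9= -88.89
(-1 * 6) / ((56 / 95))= -285 / 28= -10.18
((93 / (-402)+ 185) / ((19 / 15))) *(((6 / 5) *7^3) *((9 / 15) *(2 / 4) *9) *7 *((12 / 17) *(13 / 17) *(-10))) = -2253492576972 / 367897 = -6125335.56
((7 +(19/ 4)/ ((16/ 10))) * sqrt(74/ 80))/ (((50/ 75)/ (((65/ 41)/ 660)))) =377 * sqrt(370)/ 209920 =0.03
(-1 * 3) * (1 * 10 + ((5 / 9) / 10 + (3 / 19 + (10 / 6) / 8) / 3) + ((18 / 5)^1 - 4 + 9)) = -42813 / 760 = -56.33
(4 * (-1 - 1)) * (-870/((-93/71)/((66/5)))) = -2174304/31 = -70138.84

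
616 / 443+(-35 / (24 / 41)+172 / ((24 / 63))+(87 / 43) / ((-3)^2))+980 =209283539 / 152392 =1373.32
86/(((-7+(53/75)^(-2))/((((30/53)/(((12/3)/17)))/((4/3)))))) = -1743435/56152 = -31.05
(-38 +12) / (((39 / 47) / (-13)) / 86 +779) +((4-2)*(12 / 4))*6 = 113248648 / 3148715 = 35.97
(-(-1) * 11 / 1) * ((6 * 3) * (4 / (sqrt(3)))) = 264 * sqrt(3) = 457.26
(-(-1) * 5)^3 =125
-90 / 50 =-9 / 5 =-1.80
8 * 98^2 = 76832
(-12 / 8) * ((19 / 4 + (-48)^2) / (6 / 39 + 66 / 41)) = -1963.67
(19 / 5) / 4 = 0.95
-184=-184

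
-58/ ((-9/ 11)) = 638/ 9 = 70.89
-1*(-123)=123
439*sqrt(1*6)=439*sqrt(6)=1075.33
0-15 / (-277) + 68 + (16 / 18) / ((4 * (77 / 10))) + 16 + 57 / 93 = 504007688 / 5950791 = 84.70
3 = 3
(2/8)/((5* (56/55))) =11/224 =0.05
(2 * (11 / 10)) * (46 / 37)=2.74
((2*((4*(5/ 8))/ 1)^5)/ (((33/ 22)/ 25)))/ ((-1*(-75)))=3125/ 72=43.40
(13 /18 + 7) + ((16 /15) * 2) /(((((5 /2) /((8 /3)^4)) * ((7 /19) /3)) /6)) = 19995919 /9450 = 2115.97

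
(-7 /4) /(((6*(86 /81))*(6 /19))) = -1197 /1376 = -0.87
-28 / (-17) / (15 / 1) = 0.11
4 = 4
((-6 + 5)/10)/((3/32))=-16/15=-1.07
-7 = -7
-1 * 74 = -74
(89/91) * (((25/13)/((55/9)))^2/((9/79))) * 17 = 26893575/1860859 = 14.45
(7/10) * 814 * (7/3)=19943/15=1329.53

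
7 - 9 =-2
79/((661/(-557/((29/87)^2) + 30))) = -393657/661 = -595.55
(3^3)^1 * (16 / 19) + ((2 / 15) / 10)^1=22.75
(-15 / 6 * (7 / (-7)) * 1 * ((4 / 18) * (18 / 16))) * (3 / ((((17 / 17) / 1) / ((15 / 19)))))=225 / 152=1.48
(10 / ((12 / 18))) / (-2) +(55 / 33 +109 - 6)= 583 / 6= 97.17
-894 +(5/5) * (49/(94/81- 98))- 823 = -13472117/7844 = -1717.51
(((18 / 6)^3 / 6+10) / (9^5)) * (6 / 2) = 0.00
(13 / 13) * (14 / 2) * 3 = 21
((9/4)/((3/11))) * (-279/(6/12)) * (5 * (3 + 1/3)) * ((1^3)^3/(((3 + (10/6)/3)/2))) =-690525/16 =-43157.81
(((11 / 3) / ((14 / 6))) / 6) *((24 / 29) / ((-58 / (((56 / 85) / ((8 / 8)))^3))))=-551936 / 516479125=-0.00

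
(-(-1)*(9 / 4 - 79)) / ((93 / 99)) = -10131 / 124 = -81.70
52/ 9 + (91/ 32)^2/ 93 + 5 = 3104011/ 285696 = 10.86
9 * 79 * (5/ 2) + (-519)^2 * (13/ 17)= 7063821/ 34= 207759.44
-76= -76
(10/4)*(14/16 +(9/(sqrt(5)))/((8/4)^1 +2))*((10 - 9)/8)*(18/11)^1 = 315/704 +81*sqrt(5)/352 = 0.96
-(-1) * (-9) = -9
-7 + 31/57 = -368/57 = -6.46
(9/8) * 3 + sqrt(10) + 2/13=sqrt(10) + 367/104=6.69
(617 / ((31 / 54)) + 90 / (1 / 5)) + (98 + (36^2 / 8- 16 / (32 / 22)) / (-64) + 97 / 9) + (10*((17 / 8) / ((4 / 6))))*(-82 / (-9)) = 34312255 / 17856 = 1921.61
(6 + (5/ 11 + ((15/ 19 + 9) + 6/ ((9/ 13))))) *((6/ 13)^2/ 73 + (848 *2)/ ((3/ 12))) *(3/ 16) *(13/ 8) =51490.41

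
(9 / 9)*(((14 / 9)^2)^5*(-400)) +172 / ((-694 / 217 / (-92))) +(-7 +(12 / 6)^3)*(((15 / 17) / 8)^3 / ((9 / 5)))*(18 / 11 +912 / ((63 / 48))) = -3308366946164414071301201 / 117174207209445695232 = -28234.60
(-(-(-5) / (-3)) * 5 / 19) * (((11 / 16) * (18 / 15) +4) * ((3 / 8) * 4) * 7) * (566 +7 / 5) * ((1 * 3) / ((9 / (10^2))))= 95819675 / 228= 420261.73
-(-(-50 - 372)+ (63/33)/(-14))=-9281/22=-421.86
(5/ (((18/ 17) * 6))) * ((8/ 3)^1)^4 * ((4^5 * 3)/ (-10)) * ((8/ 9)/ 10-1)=365428736/ 32805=11139.42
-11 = -11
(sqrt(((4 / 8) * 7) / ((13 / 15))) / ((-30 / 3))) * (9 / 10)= -9 * sqrt(2730) / 2600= -0.18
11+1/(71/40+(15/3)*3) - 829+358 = -308620/671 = -459.94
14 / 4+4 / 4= 9 / 2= 4.50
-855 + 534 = -321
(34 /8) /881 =17 /3524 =0.00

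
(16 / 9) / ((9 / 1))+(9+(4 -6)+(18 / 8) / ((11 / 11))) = 3061 / 324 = 9.45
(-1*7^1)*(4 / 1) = -28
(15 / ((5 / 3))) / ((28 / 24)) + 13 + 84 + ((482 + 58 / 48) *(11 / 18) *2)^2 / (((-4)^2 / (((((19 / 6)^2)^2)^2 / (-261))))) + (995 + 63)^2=629758146445084909433 / 2290741244854272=274914.57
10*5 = 50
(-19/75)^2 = 361/5625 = 0.06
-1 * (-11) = 11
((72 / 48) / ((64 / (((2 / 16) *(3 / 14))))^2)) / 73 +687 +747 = 10757169217563 / 7501512704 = 1434.00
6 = 6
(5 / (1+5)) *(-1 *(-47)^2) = -11045 / 6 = -1840.83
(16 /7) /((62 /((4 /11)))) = 32 /2387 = 0.01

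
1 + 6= 7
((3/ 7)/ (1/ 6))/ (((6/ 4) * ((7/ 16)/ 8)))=1536/ 49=31.35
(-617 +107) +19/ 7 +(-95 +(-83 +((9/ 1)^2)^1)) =-4230/ 7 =-604.29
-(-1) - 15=-14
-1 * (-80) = 80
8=8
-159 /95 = -1.67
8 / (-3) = -8 / 3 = -2.67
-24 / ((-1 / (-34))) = -816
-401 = -401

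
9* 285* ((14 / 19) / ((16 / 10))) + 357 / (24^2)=226919 / 192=1181.87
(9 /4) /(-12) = -3 /16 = -0.19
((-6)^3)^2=46656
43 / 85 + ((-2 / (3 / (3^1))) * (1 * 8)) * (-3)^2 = -12197 / 85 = -143.49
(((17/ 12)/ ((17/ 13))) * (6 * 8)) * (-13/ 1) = -676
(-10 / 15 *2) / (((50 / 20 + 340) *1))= -8 / 2055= -0.00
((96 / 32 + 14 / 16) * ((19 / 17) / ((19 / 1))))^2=961 / 18496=0.05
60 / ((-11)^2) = 0.50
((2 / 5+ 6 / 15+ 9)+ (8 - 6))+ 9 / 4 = 281 / 20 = 14.05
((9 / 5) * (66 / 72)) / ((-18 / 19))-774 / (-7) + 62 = 143497 / 840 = 170.83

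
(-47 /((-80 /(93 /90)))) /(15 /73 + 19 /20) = 106361 /202440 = 0.53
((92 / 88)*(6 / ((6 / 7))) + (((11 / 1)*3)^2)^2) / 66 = 26090423 / 1452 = 17968.61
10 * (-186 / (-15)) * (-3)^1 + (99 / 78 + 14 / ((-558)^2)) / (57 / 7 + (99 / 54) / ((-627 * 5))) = -4074834125872 / 10958447331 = -371.84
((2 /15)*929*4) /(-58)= -3716 /435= -8.54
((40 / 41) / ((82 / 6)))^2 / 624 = 0.00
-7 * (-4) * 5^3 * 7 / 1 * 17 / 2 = 208250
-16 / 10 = -8 / 5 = -1.60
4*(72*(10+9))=5472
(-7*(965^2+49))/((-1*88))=74078.61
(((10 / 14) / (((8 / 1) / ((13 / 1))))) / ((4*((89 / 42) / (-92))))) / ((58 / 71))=-318435 / 20648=-15.42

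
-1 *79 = -79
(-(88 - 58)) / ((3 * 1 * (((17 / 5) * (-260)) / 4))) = 10 / 221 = 0.05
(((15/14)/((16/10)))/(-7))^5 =-0.00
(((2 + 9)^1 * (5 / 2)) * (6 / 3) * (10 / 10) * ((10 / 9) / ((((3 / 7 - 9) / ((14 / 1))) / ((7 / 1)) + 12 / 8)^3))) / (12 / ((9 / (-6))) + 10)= 88777935400 / 8188678881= 10.84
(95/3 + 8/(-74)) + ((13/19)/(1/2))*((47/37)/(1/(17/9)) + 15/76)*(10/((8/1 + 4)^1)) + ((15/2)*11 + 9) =181790597/1442556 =126.02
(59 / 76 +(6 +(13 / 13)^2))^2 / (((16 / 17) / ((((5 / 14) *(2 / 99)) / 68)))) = 194045 / 28464128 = 0.01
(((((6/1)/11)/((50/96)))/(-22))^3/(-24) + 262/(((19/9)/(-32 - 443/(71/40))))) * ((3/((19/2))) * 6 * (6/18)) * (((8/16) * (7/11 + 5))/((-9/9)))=485421626006097567552/7804307498453125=62199.19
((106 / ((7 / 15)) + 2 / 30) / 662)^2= 569156449 / 4831640100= 0.12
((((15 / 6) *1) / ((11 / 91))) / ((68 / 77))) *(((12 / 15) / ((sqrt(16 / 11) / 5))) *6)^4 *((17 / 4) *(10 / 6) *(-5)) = -130067437.50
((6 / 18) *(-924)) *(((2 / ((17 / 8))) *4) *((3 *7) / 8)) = -51744 / 17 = -3043.76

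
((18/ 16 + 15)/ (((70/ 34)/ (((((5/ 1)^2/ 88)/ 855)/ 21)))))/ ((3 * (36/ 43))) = 31433/ 637072128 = 0.00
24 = 24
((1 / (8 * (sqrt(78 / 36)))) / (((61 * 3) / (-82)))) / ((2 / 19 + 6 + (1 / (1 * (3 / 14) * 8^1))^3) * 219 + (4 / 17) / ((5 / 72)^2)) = -15891600 * sqrt(78) / 5271882959837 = -0.00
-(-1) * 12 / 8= 3 / 2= 1.50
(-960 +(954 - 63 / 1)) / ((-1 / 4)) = 276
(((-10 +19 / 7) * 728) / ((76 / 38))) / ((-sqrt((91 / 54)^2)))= 11016 / 7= 1573.71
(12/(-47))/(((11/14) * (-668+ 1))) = 168/344839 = 0.00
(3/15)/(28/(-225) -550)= -45/123778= -0.00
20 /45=4 /9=0.44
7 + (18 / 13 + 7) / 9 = 928 / 117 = 7.93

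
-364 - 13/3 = -1105/3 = -368.33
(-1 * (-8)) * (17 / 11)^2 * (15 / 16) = 4335 / 242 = 17.91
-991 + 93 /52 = -51439 /52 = -989.21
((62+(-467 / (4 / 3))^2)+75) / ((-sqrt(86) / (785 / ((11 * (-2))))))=1542519505 * sqrt(86) / 30272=472540.22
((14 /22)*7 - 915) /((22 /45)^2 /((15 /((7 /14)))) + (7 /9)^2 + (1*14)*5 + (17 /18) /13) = -12.88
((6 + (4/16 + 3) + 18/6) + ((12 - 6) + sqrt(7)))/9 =sqrt(7)/9 + 73/36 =2.32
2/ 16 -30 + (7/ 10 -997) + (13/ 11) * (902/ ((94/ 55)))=-756609/ 1880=-402.45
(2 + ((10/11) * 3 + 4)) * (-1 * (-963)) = 92448/11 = 8404.36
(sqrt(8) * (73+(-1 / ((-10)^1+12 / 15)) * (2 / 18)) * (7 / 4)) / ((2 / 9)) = 211589 * sqrt(2) / 184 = 1626.26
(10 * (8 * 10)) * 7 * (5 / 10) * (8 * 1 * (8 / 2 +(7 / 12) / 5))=276640 / 3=92213.33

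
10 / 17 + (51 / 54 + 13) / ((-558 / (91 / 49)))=647609 / 1195236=0.54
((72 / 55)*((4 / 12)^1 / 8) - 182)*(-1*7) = 70049 / 55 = 1273.62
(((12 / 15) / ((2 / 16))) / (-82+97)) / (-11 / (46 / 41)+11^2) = 1472 / 383625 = 0.00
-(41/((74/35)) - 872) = 63093/74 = 852.61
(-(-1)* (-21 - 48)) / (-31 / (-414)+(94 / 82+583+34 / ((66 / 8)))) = -12883266 / 109851769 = -0.12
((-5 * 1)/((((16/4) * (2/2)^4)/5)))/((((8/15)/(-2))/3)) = 1125/16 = 70.31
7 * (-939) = -6573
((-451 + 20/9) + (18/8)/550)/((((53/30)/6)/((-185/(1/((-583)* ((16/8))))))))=-328771603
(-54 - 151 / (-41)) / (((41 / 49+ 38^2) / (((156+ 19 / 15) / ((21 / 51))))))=-579127423 / 43540155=-13.30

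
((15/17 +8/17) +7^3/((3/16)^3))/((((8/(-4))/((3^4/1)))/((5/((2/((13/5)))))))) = -13698404.16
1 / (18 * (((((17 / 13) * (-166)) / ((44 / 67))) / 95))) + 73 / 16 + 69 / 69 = 75506777 / 13613328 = 5.55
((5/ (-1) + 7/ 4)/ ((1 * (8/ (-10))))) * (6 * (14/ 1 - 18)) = -97.50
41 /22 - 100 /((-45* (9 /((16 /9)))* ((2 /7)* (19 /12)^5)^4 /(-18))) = 1.74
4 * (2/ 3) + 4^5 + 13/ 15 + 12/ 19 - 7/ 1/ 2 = 584059/ 570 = 1024.66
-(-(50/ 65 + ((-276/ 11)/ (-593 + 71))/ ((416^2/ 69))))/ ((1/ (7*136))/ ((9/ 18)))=2526747111/ 6900608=366.16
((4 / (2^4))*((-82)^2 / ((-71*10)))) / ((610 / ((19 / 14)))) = -0.01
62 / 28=31 / 14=2.21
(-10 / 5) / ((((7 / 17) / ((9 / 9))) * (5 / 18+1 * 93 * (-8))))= 612 / 93709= 0.01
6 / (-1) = -6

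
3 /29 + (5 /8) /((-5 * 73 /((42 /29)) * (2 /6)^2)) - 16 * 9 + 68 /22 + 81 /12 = -6244547 /46574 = -134.08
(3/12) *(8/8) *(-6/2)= -0.75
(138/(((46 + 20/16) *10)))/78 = 46/12285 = 0.00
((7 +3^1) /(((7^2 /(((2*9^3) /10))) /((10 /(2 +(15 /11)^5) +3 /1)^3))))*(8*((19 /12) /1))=43129622339076755817972 /1264887389776078333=34097.60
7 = 7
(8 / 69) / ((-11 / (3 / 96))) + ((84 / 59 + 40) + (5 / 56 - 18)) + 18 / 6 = 66486815 / 2507736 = 26.51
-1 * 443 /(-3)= 443 /3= 147.67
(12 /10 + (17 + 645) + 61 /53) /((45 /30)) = 352106 /795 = 442.90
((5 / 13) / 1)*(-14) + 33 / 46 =-4.67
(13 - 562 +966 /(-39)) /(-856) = 7459 /11128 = 0.67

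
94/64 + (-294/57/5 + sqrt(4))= 2.44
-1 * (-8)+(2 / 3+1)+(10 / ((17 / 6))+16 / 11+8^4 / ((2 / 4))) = 4603931 / 561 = 8206.65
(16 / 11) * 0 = 0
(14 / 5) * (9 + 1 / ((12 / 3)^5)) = 64519 / 2560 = 25.20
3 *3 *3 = 27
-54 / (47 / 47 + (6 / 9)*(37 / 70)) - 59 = -7024 / 71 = -98.93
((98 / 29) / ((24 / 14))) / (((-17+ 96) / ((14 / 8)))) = 2401 / 54984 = 0.04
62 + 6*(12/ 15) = 334/ 5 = 66.80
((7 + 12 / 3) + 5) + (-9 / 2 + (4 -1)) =14.50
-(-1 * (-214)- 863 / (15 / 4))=242 / 15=16.13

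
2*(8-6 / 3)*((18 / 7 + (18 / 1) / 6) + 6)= 972 / 7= 138.86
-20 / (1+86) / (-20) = 1 / 87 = 0.01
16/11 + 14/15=394/165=2.39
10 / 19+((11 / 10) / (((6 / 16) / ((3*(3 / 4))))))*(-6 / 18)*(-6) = 1304 / 95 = 13.73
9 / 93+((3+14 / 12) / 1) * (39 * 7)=70531 / 62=1137.60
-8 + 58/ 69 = -494/ 69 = -7.16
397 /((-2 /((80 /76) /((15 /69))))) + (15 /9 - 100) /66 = -3621481 /3762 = -962.65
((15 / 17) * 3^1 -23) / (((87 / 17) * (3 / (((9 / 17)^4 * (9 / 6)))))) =-378351 / 2422109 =-0.16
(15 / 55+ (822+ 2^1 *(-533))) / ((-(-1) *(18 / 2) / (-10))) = 26810 / 99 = 270.81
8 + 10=18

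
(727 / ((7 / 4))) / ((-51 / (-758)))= 2204264 / 357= 6174.41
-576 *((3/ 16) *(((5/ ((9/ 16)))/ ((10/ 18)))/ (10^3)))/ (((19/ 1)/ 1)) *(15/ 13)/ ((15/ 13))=-216/ 2375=-0.09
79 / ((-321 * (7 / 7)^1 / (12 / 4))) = -79 / 107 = -0.74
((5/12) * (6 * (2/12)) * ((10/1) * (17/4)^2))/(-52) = -7225/4992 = -1.45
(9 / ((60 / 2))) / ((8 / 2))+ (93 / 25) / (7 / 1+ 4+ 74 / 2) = 0.15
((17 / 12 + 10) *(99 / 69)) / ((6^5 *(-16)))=-1507 / 11446272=-0.00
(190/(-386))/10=-19/386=-0.05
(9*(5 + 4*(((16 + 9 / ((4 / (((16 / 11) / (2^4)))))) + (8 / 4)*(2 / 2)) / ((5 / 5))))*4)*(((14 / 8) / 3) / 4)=4494 / 11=408.55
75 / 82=0.91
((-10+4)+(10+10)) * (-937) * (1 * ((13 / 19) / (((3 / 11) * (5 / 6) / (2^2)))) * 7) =-105048944 / 95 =-1105778.36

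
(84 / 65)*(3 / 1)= 252 / 65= 3.88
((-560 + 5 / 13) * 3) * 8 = -174600 / 13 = -13430.77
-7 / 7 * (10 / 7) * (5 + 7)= -120 / 7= -17.14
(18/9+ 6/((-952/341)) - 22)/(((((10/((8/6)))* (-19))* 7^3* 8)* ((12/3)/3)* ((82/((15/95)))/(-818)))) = -12936261/193322373440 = -0.00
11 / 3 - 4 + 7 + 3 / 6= 43 / 6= 7.17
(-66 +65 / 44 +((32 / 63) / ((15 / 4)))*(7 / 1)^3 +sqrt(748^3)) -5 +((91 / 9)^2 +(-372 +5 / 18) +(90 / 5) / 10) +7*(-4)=-1136029 / 3564 +1496*sqrt(187)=20138.74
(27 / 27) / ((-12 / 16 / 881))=-3524 / 3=-1174.67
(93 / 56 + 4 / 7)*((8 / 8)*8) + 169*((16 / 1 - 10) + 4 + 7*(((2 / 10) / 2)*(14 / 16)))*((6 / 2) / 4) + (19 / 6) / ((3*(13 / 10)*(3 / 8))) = 1073340851 / 786240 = 1365.16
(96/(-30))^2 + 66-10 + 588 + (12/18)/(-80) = 392539/600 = 654.23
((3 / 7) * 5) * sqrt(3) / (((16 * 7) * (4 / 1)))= 15 * sqrt(3) / 3136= 0.01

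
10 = 10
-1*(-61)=61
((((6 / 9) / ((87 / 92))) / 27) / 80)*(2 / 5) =23 / 176175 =0.00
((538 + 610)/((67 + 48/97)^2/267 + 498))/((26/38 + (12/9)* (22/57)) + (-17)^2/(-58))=-28603601698392/48560285631287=-0.59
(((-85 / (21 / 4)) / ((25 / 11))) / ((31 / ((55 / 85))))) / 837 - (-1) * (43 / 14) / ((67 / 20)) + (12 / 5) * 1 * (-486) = -212744000206 / 182537145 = -1165.48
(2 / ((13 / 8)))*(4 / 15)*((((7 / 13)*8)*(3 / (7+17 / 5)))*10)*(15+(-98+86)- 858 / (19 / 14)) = -107116800 / 41743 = -2566.10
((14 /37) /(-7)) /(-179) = 2 /6623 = 0.00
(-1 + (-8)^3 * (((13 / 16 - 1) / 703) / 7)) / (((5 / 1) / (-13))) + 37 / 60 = 934777 / 295260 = 3.17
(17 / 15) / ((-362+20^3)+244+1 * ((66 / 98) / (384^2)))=13647872 / 94916935735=0.00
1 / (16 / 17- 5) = -17 / 69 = -0.25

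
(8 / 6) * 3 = 4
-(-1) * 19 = 19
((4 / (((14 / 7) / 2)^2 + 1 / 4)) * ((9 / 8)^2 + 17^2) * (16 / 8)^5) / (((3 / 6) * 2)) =148616 / 5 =29723.20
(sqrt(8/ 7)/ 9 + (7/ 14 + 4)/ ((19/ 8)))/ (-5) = -36/ 95 - 2 * sqrt(14)/ 315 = -0.40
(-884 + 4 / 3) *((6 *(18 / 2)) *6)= -285984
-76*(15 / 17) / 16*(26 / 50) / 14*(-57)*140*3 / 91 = 9747 / 238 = 40.95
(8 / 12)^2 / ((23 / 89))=356 / 207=1.72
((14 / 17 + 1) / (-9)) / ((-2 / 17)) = 31 / 18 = 1.72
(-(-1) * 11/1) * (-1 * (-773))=8503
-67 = -67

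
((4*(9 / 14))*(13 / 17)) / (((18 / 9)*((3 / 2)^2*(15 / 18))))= 312 / 595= 0.52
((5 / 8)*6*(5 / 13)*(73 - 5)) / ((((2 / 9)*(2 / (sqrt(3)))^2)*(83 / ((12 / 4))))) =103275 / 8632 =11.96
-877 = -877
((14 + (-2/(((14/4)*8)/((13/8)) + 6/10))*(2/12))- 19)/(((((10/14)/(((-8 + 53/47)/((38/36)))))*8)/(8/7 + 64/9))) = 7712900/163419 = 47.20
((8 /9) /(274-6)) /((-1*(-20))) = 0.00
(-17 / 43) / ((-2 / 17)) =289 / 86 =3.36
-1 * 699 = -699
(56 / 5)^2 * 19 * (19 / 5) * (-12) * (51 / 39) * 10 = -461895168 / 325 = -1421215.90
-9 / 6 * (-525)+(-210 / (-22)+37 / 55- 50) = 747.72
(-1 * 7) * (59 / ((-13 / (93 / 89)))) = 38409 / 1157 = 33.20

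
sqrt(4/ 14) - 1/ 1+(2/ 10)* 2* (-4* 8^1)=-69/ 5+sqrt(14)/ 7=-13.27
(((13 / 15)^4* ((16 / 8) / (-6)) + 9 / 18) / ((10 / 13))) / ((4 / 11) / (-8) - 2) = -13549679 / 68343750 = -0.20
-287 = -287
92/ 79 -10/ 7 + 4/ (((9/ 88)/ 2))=387998/ 4977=77.96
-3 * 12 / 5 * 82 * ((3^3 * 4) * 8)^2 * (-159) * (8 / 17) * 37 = 103712875020288 / 85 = 1220151470826.92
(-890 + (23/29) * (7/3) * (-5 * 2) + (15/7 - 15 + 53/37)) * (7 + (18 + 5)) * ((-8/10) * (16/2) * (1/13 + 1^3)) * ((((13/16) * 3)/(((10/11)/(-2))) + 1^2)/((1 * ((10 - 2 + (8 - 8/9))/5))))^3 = -642359015541539253/1122819063808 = -572094.86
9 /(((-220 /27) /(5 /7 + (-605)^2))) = -31130487 /77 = -404292.04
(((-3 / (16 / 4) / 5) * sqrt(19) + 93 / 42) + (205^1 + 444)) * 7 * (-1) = -9117 / 2 + 21 * sqrt(19) / 20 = -4553.92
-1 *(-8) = 8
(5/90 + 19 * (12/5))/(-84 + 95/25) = -4109/7218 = -0.57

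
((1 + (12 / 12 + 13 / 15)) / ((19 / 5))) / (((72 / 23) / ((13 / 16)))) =12857 / 65664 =0.20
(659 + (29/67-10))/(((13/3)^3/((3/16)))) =440559/294398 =1.50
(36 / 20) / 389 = 9 / 1945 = 0.00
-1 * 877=-877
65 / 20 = 13 / 4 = 3.25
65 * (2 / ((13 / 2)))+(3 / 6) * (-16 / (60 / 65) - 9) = 41 / 6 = 6.83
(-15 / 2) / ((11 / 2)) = -15 / 11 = -1.36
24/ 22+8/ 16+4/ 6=149/ 66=2.26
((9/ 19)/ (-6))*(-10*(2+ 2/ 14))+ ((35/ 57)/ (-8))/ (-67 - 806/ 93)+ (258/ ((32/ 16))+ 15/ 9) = 95905511/ 724584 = 132.36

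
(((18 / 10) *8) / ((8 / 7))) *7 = 441 / 5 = 88.20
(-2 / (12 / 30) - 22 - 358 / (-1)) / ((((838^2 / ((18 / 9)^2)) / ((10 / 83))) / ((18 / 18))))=3310 / 14571563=0.00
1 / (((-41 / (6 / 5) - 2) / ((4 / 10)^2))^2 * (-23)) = -576 / 676904375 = -0.00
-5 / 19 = -0.26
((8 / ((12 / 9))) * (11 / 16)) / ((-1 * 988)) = -33 / 7904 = -0.00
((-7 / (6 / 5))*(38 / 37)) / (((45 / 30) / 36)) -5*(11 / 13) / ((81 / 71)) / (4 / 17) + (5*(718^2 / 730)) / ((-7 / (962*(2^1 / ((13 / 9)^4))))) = -3002673140116483 / 13458531996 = -223105.55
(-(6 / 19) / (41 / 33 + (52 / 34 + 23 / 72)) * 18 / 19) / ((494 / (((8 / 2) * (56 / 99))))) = -1645056 / 3711219707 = -0.00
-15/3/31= -5/31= -0.16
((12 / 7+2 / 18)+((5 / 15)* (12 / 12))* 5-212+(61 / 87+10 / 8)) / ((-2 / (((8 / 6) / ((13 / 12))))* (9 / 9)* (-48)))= -1509517 / 570024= -2.65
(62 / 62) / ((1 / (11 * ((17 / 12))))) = 187 / 12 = 15.58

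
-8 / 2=-4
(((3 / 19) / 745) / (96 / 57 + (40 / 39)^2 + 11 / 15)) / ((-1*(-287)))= 4563 / 21438075449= 0.00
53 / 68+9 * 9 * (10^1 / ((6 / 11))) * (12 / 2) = 605933 / 68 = 8910.78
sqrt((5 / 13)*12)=2*sqrt(195) / 13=2.15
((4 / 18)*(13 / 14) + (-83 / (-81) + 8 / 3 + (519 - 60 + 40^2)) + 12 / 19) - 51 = 21680978 / 10773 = 2012.53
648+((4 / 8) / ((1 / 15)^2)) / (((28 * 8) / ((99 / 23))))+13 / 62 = 207744253 / 319424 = 650.37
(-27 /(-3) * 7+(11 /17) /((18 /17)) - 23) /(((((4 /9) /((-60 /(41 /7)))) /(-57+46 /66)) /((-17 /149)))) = -404063905 /67199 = -6012.95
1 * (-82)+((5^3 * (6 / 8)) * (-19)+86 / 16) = -14863 / 8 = -1857.88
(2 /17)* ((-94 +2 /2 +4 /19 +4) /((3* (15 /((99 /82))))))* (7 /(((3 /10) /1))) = -259798 /39729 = -6.54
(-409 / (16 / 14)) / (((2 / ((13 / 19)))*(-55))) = 37219 / 16720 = 2.23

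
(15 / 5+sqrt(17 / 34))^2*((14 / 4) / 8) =21*sqrt(2) / 16+133 / 32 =6.01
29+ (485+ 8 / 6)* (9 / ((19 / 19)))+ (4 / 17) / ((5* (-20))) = 1872549 / 425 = 4406.00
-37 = -37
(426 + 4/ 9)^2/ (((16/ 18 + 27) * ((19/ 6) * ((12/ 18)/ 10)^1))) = 7752760/ 251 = 30887.49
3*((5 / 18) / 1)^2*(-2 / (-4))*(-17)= -425 / 216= -1.97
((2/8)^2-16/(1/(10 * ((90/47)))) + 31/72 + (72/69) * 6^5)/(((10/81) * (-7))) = -10939096647/1210720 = -9035.20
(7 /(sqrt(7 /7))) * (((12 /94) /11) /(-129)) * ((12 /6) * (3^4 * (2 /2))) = -2268 /22231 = -0.10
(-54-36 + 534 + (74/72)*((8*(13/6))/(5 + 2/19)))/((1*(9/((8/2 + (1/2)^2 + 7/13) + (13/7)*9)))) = 1069.14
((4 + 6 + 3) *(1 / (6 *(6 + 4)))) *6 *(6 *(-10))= -78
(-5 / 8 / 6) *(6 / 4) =-5 / 32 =-0.16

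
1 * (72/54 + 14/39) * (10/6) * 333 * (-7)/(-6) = 14245/13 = 1095.77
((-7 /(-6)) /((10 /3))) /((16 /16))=7 /20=0.35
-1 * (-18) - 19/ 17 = 287/ 17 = 16.88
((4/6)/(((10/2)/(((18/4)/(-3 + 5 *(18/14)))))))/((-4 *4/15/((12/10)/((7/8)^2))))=-9/35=-0.26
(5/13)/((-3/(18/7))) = -30/91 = -0.33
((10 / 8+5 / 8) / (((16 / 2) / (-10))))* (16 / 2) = -75 / 4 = -18.75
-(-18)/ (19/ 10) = 180/ 19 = 9.47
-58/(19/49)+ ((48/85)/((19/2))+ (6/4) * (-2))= -246319/1615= -152.52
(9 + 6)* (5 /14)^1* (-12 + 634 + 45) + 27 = 50403 /14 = 3600.21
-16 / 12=-4 / 3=-1.33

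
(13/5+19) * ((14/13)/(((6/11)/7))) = 298.52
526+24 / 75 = 13158 / 25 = 526.32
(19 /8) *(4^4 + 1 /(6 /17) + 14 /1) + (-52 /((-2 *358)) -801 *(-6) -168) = 45417757 /8592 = 5286.05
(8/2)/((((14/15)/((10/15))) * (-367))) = -20/2569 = -0.01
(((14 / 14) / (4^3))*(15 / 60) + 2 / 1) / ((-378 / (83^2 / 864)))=-130891 / 3096576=-0.04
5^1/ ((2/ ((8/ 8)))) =5/ 2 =2.50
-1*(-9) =9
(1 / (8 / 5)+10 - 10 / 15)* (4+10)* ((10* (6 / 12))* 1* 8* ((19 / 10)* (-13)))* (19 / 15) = -7851389 / 45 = -174475.31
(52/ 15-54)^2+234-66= 612364/ 225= 2721.62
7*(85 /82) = 595 /82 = 7.26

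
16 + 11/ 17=283/ 17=16.65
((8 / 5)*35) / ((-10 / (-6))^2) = 504 / 25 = 20.16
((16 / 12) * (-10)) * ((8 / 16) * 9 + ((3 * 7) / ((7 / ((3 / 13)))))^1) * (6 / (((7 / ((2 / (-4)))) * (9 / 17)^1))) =5100 / 91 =56.04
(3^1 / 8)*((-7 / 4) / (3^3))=-7 / 288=-0.02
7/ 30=0.23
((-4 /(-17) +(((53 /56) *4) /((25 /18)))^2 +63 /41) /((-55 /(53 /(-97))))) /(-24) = -2602427041 /683273456250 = -0.00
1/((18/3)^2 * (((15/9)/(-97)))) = -97/60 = -1.62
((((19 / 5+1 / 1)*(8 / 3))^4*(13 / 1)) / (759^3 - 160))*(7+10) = 3707764736 / 273278324375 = 0.01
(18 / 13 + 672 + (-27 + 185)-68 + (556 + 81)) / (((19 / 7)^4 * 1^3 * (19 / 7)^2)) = 2141800045 / 611596453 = 3.50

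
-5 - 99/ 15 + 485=2367/ 5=473.40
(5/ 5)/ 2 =1/ 2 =0.50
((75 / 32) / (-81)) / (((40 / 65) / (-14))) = 2275 / 3456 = 0.66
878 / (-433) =-878 / 433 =-2.03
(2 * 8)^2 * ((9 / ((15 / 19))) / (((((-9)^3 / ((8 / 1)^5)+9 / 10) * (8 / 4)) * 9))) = 4194304 / 22707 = 184.71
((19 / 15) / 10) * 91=1729 / 150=11.53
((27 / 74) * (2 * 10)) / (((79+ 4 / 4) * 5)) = 27 / 1480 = 0.02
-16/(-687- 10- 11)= 4/177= 0.02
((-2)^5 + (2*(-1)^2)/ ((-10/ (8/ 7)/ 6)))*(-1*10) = 2336/ 7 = 333.71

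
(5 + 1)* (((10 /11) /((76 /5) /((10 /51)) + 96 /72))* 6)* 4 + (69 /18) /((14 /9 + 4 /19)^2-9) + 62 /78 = 1.80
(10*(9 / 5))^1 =18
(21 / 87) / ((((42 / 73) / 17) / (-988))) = -613054 / 87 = -7046.60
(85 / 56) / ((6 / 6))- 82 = -4507 / 56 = -80.48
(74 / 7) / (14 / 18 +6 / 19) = 12654 / 1309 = 9.67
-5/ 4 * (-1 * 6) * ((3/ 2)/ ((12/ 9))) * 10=675/ 8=84.38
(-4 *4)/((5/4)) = -64/5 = -12.80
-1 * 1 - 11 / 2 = -13 / 2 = -6.50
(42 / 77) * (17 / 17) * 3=18 / 11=1.64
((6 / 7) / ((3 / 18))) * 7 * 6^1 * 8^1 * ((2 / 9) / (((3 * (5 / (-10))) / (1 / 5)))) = -256 / 5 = -51.20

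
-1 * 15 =-15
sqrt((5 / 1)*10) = 7.07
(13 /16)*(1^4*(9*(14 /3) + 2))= 143 /4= 35.75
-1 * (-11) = 11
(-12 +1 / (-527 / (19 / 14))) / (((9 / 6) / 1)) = -88555 / 11067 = -8.00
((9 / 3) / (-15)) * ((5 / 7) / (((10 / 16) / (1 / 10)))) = -0.02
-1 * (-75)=75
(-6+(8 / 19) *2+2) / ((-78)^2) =-5 / 9633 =-0.00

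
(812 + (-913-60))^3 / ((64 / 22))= -45906091 / 32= -1434565.34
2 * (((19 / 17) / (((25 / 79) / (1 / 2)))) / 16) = 1501 / 6800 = 0.22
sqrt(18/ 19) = 0.97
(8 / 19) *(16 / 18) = 64 / 171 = 0.37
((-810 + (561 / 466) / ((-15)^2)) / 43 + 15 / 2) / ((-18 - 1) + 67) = -8518969 / 36068400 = -0.24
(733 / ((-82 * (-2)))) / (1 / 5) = 3665 / 164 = 22.35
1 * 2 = 2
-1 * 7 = -7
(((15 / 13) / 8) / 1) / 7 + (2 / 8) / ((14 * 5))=11 / 455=0.02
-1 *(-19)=19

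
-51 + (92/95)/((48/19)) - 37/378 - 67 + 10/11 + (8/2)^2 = -100.81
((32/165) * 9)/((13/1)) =96/715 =0.13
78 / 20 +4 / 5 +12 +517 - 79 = 4547 / 10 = 454.70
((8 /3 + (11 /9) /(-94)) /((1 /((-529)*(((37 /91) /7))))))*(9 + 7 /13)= -2724365870 /3502863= -777.75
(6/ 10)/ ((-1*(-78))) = 1/ 130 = 0.01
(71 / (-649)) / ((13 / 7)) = -497 / 8437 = -0.06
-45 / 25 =-9 / 5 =-1.80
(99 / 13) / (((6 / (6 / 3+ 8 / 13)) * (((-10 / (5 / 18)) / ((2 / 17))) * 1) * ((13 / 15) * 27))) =-55 / 118638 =-0.00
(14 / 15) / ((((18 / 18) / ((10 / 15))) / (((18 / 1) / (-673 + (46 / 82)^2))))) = -11767 / 706740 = -0.02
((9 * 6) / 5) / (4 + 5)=1.20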